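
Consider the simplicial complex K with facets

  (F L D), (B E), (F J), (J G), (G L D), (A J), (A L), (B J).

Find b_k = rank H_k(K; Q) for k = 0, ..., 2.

b_0 = 1, b_1 = 2, b_2 = 0.

Fix the vertex order A < B < D < E < F < G < J < L and write every simplex with vertices in increasing order. Then dim K = 2 and the simplices of K are:

  0-simplices (8): A, B, D, E, F, G, J, L
  1-simplices (11): AJ, AL, BE, BJ, DF, DG, DL, FJ, FL, GJ, GL
  2-simplices (2): DFL, DGL

giving chain groups C_0 ≅ Z^8, C_1 ≅ Z^11, C_2 ≅ Z^2.

Boundary ∂_1: C_1 → C_0 is given by ∂[p,q] = [q] − [p]. For instance
  ∂FL = L − F.
This gives a 8×11 integer matrix of rank 7; reducing to Smith normal form yields diagonal entries (1,1,1,1,1,1,1).

The boundary map ∂_2: C_2 → C_1 maps a triangle to the signed sum of its edges. For instance
  ∂DFL = FL − DL + DF,
  ∂DGL = GL − DL + DG.
As a 11×2 matrix over Z this has rank 2, with invariant factors (1,1).

Reading off H_k = ker ∂_k / im ∂_{k+1}:

  H_0: rank C_0 − rank ∂_1 = 8 − 7 = 1, and the invariant factors of ∂_1 are all 1, so H_0 ≅ Z.
  H_1: rank ker ∂_1 − rank ∂_2 = (11 − 7) − 2 = 2, and the invariant factors of ∂_2 are all 1, so H_1 ≅ Z^2.
  H_2: rank ker ∂_2 − rank ∂_3 = (2 − 2) − 0 = 0, and there is no ∂_3, so H_2 ≅ 0.

As a check, the Euler characteristic is 8 − 11 + 2 = -1, which agrees with 1 − 2 + 0 = -1.

Hence the Betti numbers are b_0 = 1, b_1 = 2, b_2 = 0.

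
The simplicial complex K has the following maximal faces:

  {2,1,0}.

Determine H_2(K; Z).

H_2 ≅ 0.

Take the total order 0 < 1 < 2 on the vertex set. Then K (dimension 2) consists of the simplices:

  0-simplices (3): [0], [1], [2]
  1-simplices (3): [0,1], [0,2], [1,2]
  2-simplices (1): [0,1,2]

Hence C_0 ≅ Z^3, C_1 ≅ Z^3, C_2 ≅ Z^1.

The boundary map ∂_1: C_1 → C_0 is given by ∂[p,q] = [q] − [p].
The resulting 3×3 matrix has rank 2, and its Smith normal form has invariant factors (1,1).

The boundary map ∂_2: C_2 → C_1 maps a triangle to the signed sum of its edges. For instance
  ∂[0,1,2] = [1,2] − [0,2] + [0,1].
This gives a 3×1 integer matrix of rank 1; reducing to Smith normal form yields diagonal entries (1).

Reading off H_k = ker ∂_k / im ∂_{k+1}:

  H_2: rank ker ∂_2 − rank ∂_3 = (1 − 1) − 0 = 0, and there is no ∂_3, so H_2 = 0.

(K is a triangulation of the 2-simplex.)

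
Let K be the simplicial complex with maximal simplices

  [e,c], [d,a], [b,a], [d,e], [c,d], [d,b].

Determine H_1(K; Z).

K has 5 vertices, 6 edges.
rank ∂_1 = 4, rank ∂_2 = 0 ⇒ b_1 = 6 − 4 − 0 = 2. So H_1 ≅ Z^2.

H_1 = Z^2.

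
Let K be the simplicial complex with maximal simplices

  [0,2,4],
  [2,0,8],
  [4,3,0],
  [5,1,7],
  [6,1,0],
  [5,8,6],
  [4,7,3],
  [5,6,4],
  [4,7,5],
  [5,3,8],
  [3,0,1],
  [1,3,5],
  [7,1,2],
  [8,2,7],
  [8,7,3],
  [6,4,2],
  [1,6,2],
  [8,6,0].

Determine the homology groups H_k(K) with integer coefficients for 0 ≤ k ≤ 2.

We work with the vertex ordering 0 < 1 < 2 < 3 < 4 < 5 < 6 < 7 < 8. The simplices of K, each written with vertices in increasing order, are:

  0-simplices (9): [0], [1], [2], [3], [4], [5], [6], [7], [8]
  1-simplices (27): (27 of them)
  2-simplices (18): [0,1,3], [0,1,6], [0,2,4], [0,2,8], [0,3,4], [0,6,8], [1,2,6], [1,2,7], [1,3,5], [1,5,7], [2,4,6], [2,7,8], [3,4,7], [3,5,8], [3,7,8], [4,5,6], [4,5,7], [5,6,8]

Hence C_0 ≅ Z^9, C_1 ≅ Z^27, C_2 ≅ Z^18.

The boundary map ∂_1: C_1 → C_0 maps an edge to its endpoints' difference, ∂[p,q] = q − p. For instance
  ∂[2,7] = [7] − [2].
The resulting 9×27 matrix has rank 8, and its Smith normal form has invariant factors (1,1,1,1,1,1,1,1).

∂_2: C_2 → C_1 maps a triangle to the signed sum of its edges. For instance
  ∂[2,4,6] = [4,6] − [2,6] + [2,4],
  ∂[4,5,7] = [5,7] − [4,7] + [4,5].
The resulting 27×18 matrix has rank 18, and its Smith normal form has invariant factors (1,1,1,1,1,1,1,1,1,1,1,1,1,1,1,1,1,2).

Reading off H_k = ker ∂_k / im ∂_{k+1}:

  H_0: rank C_0 − rank ∂_1 = 9 − 8 = 1, and the invariant factors of ∂_1 are all 1, so H_0 = Z.
  H_1: rank ker ∂_1 − rank ∂_2 = (27 − 8) − 18 = 1, and ∂_2 has invariant factor 2 > 1, so H_1 = Z ⊕ Z/2.
  H_2: rank ker ∂_2 − rank ∂_3 = (18 − 18) − 0 = 0, and there is no ∂_3, so H_2 = 0.

(K is a triangulation of the Klein bottle.)

H_0 ≅ Z,  H_1 ≅ Z ⊕ Z/2,  H_2 = 0.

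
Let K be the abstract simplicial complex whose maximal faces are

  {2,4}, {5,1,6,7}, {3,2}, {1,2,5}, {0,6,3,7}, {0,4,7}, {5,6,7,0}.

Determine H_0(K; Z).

H_0 ≅ Z.

Fix the vertex order 0 < 1 < 2 < 3 < 4 < 5 < 6 < 7 and write every simplex with vertices in increasing order. Then dim K = 3 and the simplices of K are:

  0-simplices (8): [0], [1], [2], [3], [4], [5], [6], [7]
  1-simplices (18): [0,3], [0,4], [0,5], [0,6], [0,7], [1,2], [1,5], [1,6], [1,7], [2,3], [2,4], [2,5], [3,6], [3,7], [4,7], [5,6], [5,7], [6,7]
  2-simplices (12): [0,3,6], [0,3,7], [0,4,7], [0,5,6], [0,5,7], [0,6,7], [1,2,5], [1,5,6], [1,5,7], [1,6,7], [3,6,7], [5,6,7]
  3-simplices (3): [0,3,6,7], [0,5,6,7], [1,5,6,7]

so the chain groups are C_0 ≅ Z^8, C_1 ≅ Z^18, C_2 ≅ Z^12, C_3 ≅ Z^3.

∂_1: C_1 → C_0 sends each edge [p,q] (with p < q) to q − p.
The resulting 8×18 matrix has rank 7, and its Smith normal form has invariant factors (1,1,1,1,1,1,1).

The boundary map ∂_2: C_2 → C_1 maps a triangle to the signed sum of its edges. For instance
  ∂[0,4,7] = [4,7] − [0,7] + [0,4],
  ∂[5,6,7] = [6,7] − [5,7] + [5,6].
The resulting 18×12 matrix has rank 9, and its Smith normal form has invariant factors (1,1,1,1,1,1,1,1,1).

The boundary map ∂_3: C_3 → C_2 sends each 3-simplex σ to the alternating sum Σ_i (−1)^i (σ with its i-th vertex removed). For instance
  ∂[1,5,6,7] = [5,6,7] − [1,6,7] + [1,5,7] − [1,5,6],
  ∂[0,5,6,7] = [5,6,7] − [0,6,7] + [0,5,7] − [0,5,6].
The resulting 12×3 matrix has rank 3, and its Smith normal form has invariant factors (1,1,1).

Now H_k = ker ∂_k / im ∂_{k+1}, so:

  H_0: rank C_0 − rank ∂_1 = 8 − 7 = 1, and the invariant factors of ∂_1 are all 1, so H_0 = Z.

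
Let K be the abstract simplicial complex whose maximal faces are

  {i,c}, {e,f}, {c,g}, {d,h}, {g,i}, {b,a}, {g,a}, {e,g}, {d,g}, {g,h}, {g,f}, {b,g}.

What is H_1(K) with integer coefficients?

We work with the vertex ordering a < b < c < d < e < f < g < h < i. The simplices of K, each written with vertices in increasing order, are:

  0-simplices (9): a, b, c, d, e, f, g, h, i
  1-simplices (12): ab, ag, bg, cg, ci, dg, dh, ef, eg, fg, gh, gi

so the chain groups are C_0 ≅ Z^9, C_1 ≅ Z^12.

Boundary ∂_1: C_1 → C_0 sends each edge [p,q] (with p < q) to q − p. For instance
  ∂ag = g − a.
As a 9×12 matrix over Z this has rank 8, with invariant factors (1,1,1,1,1,1,1,1).

Reading off H_k = ker ∂_k / im ∂_{k+1}:

  H_1: rank ker ∂_1 − rank ∂_2 = (12 − 8) − 0 = 4, and there is no ∂_2, so H_1 = Z^4.

H_1 ≅ Z^4.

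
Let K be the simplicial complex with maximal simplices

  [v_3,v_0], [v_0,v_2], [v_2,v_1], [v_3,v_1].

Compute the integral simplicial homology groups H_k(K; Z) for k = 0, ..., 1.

K has 4 vertices, 4 edges.
rank ∂_0 = 0, rank ∂_1 = 3 ⇒ b_0 = 4 − 0 − 3 = 1; all invariant factors of ∂_1 are 1 so no torsion. So H_0 ≅ Z.
rank ∂_1 = 3, rank ∂_2 = 0 ⇒ b_1 = 4 − 3 − 0 = 1. So H_1 ≅ Z.

H_0 ≅ Z,  H_1 ≅ Z.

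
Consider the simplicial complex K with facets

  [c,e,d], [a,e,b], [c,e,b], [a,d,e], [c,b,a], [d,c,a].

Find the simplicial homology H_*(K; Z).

K has 5 vertices, 9 edges, 6 triangles.
rank ∂_0 = 0, rank ∂_1 = 4 ⇒ b_0 = 5 − 0 − 4 = 1; all invariant factors of ∂_1 are 1 so no torsion. So H_0 ≅ Z.
rank ∂_1 = 4, rank ∂_2 = 5 ⇒ b_1 = 9 − 4 − 5 = 0; all invariant factors of ∂_2 are 1 so no torsion. So H_1 ≅ 0.
rank ∂_2 = 5, rank ∂_3 = 0 ⇒ b_2 = 6 − 5 − 0 = 1. So H_2 ≅ Z.

H_0 ≅ Z,  H_1 = 0,  H_2 ≅ Z.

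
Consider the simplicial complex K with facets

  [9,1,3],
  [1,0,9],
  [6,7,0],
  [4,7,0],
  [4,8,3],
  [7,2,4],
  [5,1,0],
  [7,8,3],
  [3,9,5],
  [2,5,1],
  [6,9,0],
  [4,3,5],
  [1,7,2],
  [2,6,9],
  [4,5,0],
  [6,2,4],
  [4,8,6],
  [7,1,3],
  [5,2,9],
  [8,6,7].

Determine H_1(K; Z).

H_1 = Z ⊕ Z/2.

Take the total order 0 < 1 < 2 < 3 < 4 < 5 < 6 < 7 < 8 < 9 on the vertex set. Then K (dimension 2) consists of the simplices:

  0-simplices (10): [0], [1], [2], [3], [4], [5], [6], [7], [8], [9]
  1-simplices (30): (30 of them)
  2-simplices (20): (20 of them)

giving chain groups C_0 ≅ Z^10, C_1 ≅ Z^30, C_2 ≅ Z^20.

Boundary ∂_1: C_1 → C_0 sends each edge [p,q] (with p < q) to q − p. For instance
  ∂[1,9] = [9] − [1].
The resulting 10×30 matrix has rank 9, and its Smith normal form has invariant factors (1,1,1,1,1,1,1,1,1).

Boundary ∂_2: C_2 → C_1 sends each 2-simplex [p,q,r] to [q,r] − [p,r] + [p,q]. For instance
  ∂[3,4,5] = [4,5] − [3,5] + [3,4],
  ∂[1,3,7] = [3,7] − [1,7] + [1,3].
The resulting 30×20 matrix has rank 20, and its Smith normal form has invariant factors (1,1,1,1,1,1,1,1,1,1,1,1,1,1,1,1,1,1,1,2).

Reading off H_k = ker ∂_k / im ∂_{k+1}:

  H_1: rank ker ∂_1 − rank ∂_2 = (30 − 9) − 20 = 1, and ∂_2 has invariant factor 2 > 1, so H_1 = Z ⊕ Z/2.

(K is a triangulation of the Klein bottle.)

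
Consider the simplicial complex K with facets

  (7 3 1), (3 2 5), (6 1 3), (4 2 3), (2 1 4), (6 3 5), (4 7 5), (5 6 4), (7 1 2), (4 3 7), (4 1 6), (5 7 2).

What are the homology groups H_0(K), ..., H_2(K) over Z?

H_0 ≅ Z,  H_1 ≅ Z/2Z,  H_2 = 0.

Take the total order 1 < 2 < 3 < 4 < 5 < 6 < 7 on the vertex set. Then K (dimension 2) consists of the simplices:

  0-simplices (7): [1], [2], [3], [4], [5], [6], [7]
  1-simplices (18): [1,2], [1,3], [1,4], [1,6], [1,7], [2,3], [2,4], [2,5], [2,7], [3,4], [3,5], [3,6], [3,7], [4,5], [4,6], [4,7], [5,6], [5,7]
  2-simplices (12): [1,2,4], [1,2,7], [1,3,6], [1,3,7], [1,4,6], [2,3,4], [2,3,5], [2,5,7], [3,4,7], [3,5,6], [4,5,6], [4,5,7]

giving chain groups C_0 ≅ Z^7, C_1 ≅ Z^18, C_2 ≅ Z^12.

∂_1: C_1 → C_0 sends each edge [p,q] (with p < q) to q − p.
This gives a 7×18 integer matrix of rank 6; reducing to Smith normal form yields diagonal entries (1,1,1,1,1,1).

The boundary map ∂_2: C_2 → C_1 maps a triangle to the signed sum of its edges. For instance
  ∂[1,2,4] = [2,4] − [1,4] + [1,2],
  ∂[3,4,7] = [4,7] − [3,7] + [3,4].
As a 18×12 matrix over Z this has rank 12, with invariant factors (1,1,1,1,1,1,1,1,1,1,1,2).

Now H_k = ker ∂_k / im ∂_{k+1}, so:

  H_0: rank C_0 − rank ∂_1 = 7 − 6 = 1, and the invariant factors of ∂_1 are all 1, so H_0 ≅ Z.
  H_1: rank ker ∂_1 − rank ∂_2 = (18 − 6) − 12 = 0, and ∂_2 has invariant factor 2 > 1, so H_1 ≅ Z/2Z.
  H_2: rank ker ∂_2 − rank ∂_3 = (12 − 12) − 0 = 0, and there is no ∂_3, so H_2 ≅ 0.

As a check, the Euler characteristic is 7 − 18 + 12 = 1, which agrees with 1 − 0 + 0 = 1.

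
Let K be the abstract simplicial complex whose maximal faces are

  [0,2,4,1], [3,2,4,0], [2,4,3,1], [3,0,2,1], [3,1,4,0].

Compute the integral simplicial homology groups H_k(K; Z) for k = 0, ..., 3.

H_0 ≅ Z,  H_1 = 0,  H_2 = 0,  H_3 ≅ Z.

K has 5 vertices, 10 edges, 10 triangles, 5 3-simplices.
rank ∂_0 = 0, rank ∂_1 = 4 ⇒ b_0 = 5 − 0 − 4 = 1; all invariant factors of ∂_1 are 1 so no torsion. So H_0 ≅ Z.
rank ∂_1 = 4, rank ∂_2 = 6 ⇒ b_1 = 10 − 4 − 6 = 0; all invariant factors of ∂_2 are 1 so no torsion. So H_1 ≅ 0.
rank ∂_2 = 6, rank ∂_3 = 4 ⇒ b_2 = 10 − 6 − 4 = 0; all invariant factors of ∂_3 are 1 so no torsion. So H_2 ≅ 0.
rank ∂_3 = 4, rank ∂_4 = 0 ⇒ b_3 = 5 − 4 − 0 = 1. So H_3 ≅ Z.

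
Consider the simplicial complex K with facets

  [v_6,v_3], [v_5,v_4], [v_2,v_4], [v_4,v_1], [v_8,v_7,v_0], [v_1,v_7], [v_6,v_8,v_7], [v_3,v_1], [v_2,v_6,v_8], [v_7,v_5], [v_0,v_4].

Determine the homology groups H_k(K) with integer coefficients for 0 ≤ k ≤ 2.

H_0 ≅ Z,  H_1 ≅ Z^4,  H_2 = 0.

Order the vertices as v_0 < v_1 < v_2 < v_3 < v_4 < v_5 < v_6 < v_7 < v_8. Listing each simplex with vertices in this order, K has dimension 2 with simplices:

  0-simplices (9): [v_0], [v_1], [v_2], [v_3], [v_4], [v_5], [v_6], [v_7], [v_8]
  1-simplices (15): (15 of them)
  2-simplices (3): [v_0,v_7,v_8], [v_2,v_6,v_8], [v_6,v_7,v_8]

giving chain groups C_0 ≅ Z^9, C_1 ≅ Z^15, C_2 ≅ Z^3.

The boundary map ∂_1: C_1 → C_0 sends each edge [p,q] (with p < q) to q − p.
This gives a 9×15 integer matrix of rank 8; reducing to Smith normal form yields diagonal entries (1,1,1,1,1,1,1,1).

The boundary map ∂_2: C_2 → C_1 acts by ∂[p,q,r] = [q,r] − [p,r] + [p,q]. For instance
  ∂[v_2,v_6,v_8] = [v_6,v_8] − [v_2,v_8] + [v_2,v_6],
  ∂[v_6,v_7,v_8] = [v_7,v_8] − [v_6,v_8] + [v_6,v_7].
This gives a 15×3 integer matrix of rank 3; reducing to Smith normal form yields diagonal entries (1,1,1).

Reading off H_k = ker ∂_k / im ∂_{k+1}:

  H_0: rank C_0 − rank ∂_1 = 9 − 8 = 1, and the invariant factors of ∂_1 are all 1, so H_0 ≅ Z.
  H_1: rank ker ∂_1 − rank ∂_2 = (15 − 8) − 3 = 4, and the invariant factors of ∂_2 are all 1, so H_1 ≅ Z^4.
  H_2: rank ker ∂_2 − rank ∂_3 = (3 − 3) − 0 = 0, and there is no ∂_3, so H_2 ≅ 0.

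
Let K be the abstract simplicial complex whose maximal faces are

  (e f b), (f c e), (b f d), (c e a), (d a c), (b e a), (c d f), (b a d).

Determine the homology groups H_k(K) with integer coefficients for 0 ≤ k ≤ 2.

H_0 = Z,  H_1 = 0,  H_2 = Z.

Fix the vertex order a < b < c < d < e < f and write every simplex with vertices in increasing order. Then dim K = 2 and the simplices of K are:

  0-simplices (6): a, b, c, d, e, f
  1-simplices (12): ab, ac, ad, ae, bd, be, bf, cd, ce, cf, df, ef
  2-simplices (8): abd, abe, acd, ace, bdf, bef, cdf, cef

Hence C_0 ≅ Z^6, C_1 ≅ Z^12, C_2 ≅ Z^8.

∂_1: C_1 → C_0 maps an edge to its endpoints' difference, ∂[p,q] = q − p.
The resulting 6×12 matrix has rank 5, and its Smith normal form has invariant factors (1,1,1,1,1).

The boundary map ∂_2: C_2 → C_1 maps a triangle to the signed sum of its edges. For instance
  ∂ace = ce − ae + ac,
  ∂cef = ef − cf + ce.
The resulting 12×8 matrix has rank 7, and its Smith normal form has invariant factors (1,1,1,1,1,1,1).

Now H_k = ker ∂_k / im ∂_{k+1}, so:

  H_0: rank C_0 − rank ∂_1 = 6 − 5 = 1, and the invariant factors of ∂_1 are all 1, so H_0 ≅ Z.
  H_1: rank ker ∂_1 − rank ∂_2 = (12 − 5) − 7 = 0, and the invariant factors of ∂_2 are all 1, so H_1 ≅ 0.
  H_2: rank ker ∂_2 − rank ∂_3 = (8 − 7) − 0 = 1, and there is no ∂_3, so H_2 ≅ Z.

(K is a triangulation of the 2-sphere S^2.)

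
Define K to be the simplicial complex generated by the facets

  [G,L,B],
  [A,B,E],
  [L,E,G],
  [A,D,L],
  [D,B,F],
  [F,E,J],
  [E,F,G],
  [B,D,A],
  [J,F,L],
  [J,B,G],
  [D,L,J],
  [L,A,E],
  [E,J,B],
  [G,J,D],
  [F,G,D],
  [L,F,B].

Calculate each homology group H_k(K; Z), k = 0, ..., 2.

H_0 = Z,  H_1 = Z^2,  H_2 = Z.

Take the total order A < B < D < E < F < G < J < L on the vertex set. Then K (dimension 2) consists of the simplices:

  0-simplices (8): A, B, D, E, F, G, J, L
  1-simplices (24): AB, AD, AE, AL, BD, BE, BF, BG, BJ, BL, DF, DG, DJ, DL, EF, EG, EJ, EL, FG, FJ, FL, GJ, GL, JL
  2-simplices (16): ABD, ABE, ADL, AEL, BDF, BEJ, BFL, BGJ, BGL, DFG, DGJ, DJL, EFG, EFJ, EGL, FJL

so the chain groups are C_0 ≅ Z^8, C_1 ≅ Z^24, C_2 ≅ Z^16.

Boundary ∂_1: C_1 → C_0 is given by ∂[p,q] = [q] − [p]. For instance
  ∂BJ = J − B.
As a 8×24 matrix over Z this has rank 7, with invariant factors (1,1,1,1,1,1,1).

Boundary ∂_2: C_2 → C_1 sends each 2-simplex [p,q,r] to [q,r] − [p,r] + [p,q]. For instance
  ∂AEL = EL − AL + AE,
  ∂FJL = JL − FL + FJ.
The 24×16 boundary matrix has rank 15 and Smith normal form diag(1,1,1,1,1,1,1,1,1,1,1,1,1,1,1).

Computing H_k = (kernel of ∂_k) / (image of ∂_{k+1}):

  H_0: rank C_0 − rank ∂_1 = 8 − 7 = 1, and the invariant factors of ∂_1 are all 1, so H_0 ≅ Z.
  H_1: rank ker ∂_1 − rank ∂_2 = (24 − 7) − 15 = 2, and the invariant factors of ∂_2 are all 1, so H_1 ≅ Z^2.
  H_2: rank ker ∂_2 − rank ∂_3 = (16 − 15) − 0 = 1, and there is no ∂_3, so H_2 ≅ Z.

As a check, the Euler characteristic is 8 − 24 + 16 = 0, which agrees with 1 − 2 + 1 = 0.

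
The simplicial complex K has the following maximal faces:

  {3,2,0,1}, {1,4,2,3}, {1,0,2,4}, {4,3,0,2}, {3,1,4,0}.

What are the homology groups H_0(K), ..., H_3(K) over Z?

H_0 ≅ Z,  H_1 = 0,  H_2 = 0,  H_3 ≅ Z.

We work with the vertex ordering 0 < 1 < 2 < 3 < 4. The simplices of K, each written with vertices in increasing order, are:

  0-simplices (5): [0], [1], [2], [3], [4]
  1-simplices (10): [0,1], [0,2], [0,3], [0,4], [1,2], [1,3], [1,4], [2,3], [2,4], [3,4]
  2-simplices (10): [0,1,2], [0,1,3], [0,1,4], [0,2,3], [0,2,4], [0,3,4], [1,2,3], [1,2,4], [1,3,4], [2,3,4]
  3-simplices (5): [0,1,2,3], [0,1,2,4], [0,1,3,4], [0,2,3,4], [1,2,3,4]

Hence C_0 ≅ Z^5, C_1 ≅ Z^10, C_2 ≅ Z^10, C_3 ≅ Z^5.

∂_1: C_1 → C_0 is given by ∂[p,q] = [q] − [p]. For instance
  ∂[0,4] = [4] − [0].
As a 5×10 matrix over Z this has rank 4, with invariant factors (1,1,1,1).

The boundary map ∂_2: C_2 → C_1 maps a triangle to the signed sum of its edges. For instance
  ∂[1,3,4] = [3,4] − [1,4] + [1,3],
  ∂[2,3,4] = [3,4] − [2,4] + [2,3].
This gives a 10×10 integer matrix of rank 6; reducing to Smith normal form yields diagonal entries (1,1,1,1,1,1).

The boundary map ∂_3: C_3 → C_2 sends each 3-simplex σ to the alternating sum Σ_i (−1)^i (σ with its i-th vertex removed). For instance
  ∂[0,2,3,4] = [2,3,4] − [0,3,4] + [0,2,4] − [0,2,3],
  ∂[0,1,2,3] = [1,2,3] − [0,2,3] + [0,1,3] − [0,1,2].
The resulting 10×5 matrix has rank 4, and its Smith normal form has invariant factors (1,1,1,1).

From H_k ≅ ker(∂_k) / im(∂_{k+1}) we obtain:

  H_0: rank C_0 − rank ∂_1 = 5 − 4 = 1, and the invariant factors of ∂_1 are all 1, so H_0 = Z.
  H_1: rank ker ∂_1 − rank ∂_2 = (10 − 4) − 6 = 0, and the invariant factors of ∂_2 are all 1, so H_1 = 0.
  H_2: rank ker ∂_2 − rank ∂_3 = (10 − 6) − 4 = 0, and the invariant factors of ∂_3 are all 1, so H_2 = 0.
  H_3: rank ker ∂_3 − rank ∂_4 = (5 − 4) − 0 = 1, and there is no ∂_4, so H_3 = Z.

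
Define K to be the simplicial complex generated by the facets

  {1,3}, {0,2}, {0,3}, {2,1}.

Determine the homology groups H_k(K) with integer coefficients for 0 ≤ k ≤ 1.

H_0 = Z,  H_1 = Z.

Order the vertices as 0 < 1 < 2 < 3. Listing each simplex with vertices in this order, K has dimension 1 with simplices:

  0-simplices (4): [0], [1], [2], [3]
  1-simplices (4): [0,2], [0,3], [1,2], [1,3]

so the chain groups are C_0 ≅ Z^4, C_1 ≅ Z^4.

The boundary map ∂_1: C_1 → C_0 sends each edge [p,q] (with p < q) to q − p. For instance
  ∂[1,2] = [2] − [1].
The resulting 4×4 matrix has rank 3, and its Smith normal form has invariant factors (1,1,1).

Now H_k = ker ∂_k / im ∂_{k+1}, so:

  H_0: rank C_0 − rank ∂_1 = 4 − 3 = 1, and the invariant factors of ∂_1 are all 1, so H_0 ≅ Z.
  H_1: rank ker ∂_1 − rank ∂_2 = (4 − 3) − 0 = 1, and there is no ∂_2, so H_1 ≅ Z.

(K is a triangulation of the circle S^1.)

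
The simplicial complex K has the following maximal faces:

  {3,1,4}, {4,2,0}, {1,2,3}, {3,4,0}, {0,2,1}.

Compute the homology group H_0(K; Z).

H_0 ≅ Z.

Take the total order 0 < 1 < 2 < 3 < 4 on the vertex set. Then K (dimension 2) consists of the simplices:

  0-simplices (5): [0], [1], [2], [3], [4]
  1-simplices (10): [0,1], [0,2], [0,3], [0,4], [1,2], [1,3], [1,4], [2,3], [2,4], [3,4]
  2-simplices (5): [0,1,2], [0,2,4], [0,3,4], [1,2,3], [1,3,4]

giving chain groups C_0 ≅ Z^5, C_1 ≅ Z^10, C_2 ≅ Z^5.

Boundary ∂_1: C_1 → C_0 sends each edge [p,q] (with p < q) to q − p.
The resulting 5×10 matrix has rank 4, and its Smith normal form has invariant factors (1,1,1,1).

Boundary ∂_2: C_2 → C_1 maps a triangle to the signed sum of its edges. For instance
  ∂[0,3,4] = [3,4] − [0,4] + [0,3],
  ∂[1,2,3] = [2,3] − [1,3] + [1,2].
As a 10×5 matrix over Z this has rank 5, with invariant factors (1,1,1,1,1).

Now H_k = ker ∂_k / im ∂_{k+1}, so:

  H_0: rank C_0 − rank ∂_1 = 5 − 4 = 1, and the invariant factors of ∂_1 are all 1, so H_0 = Z.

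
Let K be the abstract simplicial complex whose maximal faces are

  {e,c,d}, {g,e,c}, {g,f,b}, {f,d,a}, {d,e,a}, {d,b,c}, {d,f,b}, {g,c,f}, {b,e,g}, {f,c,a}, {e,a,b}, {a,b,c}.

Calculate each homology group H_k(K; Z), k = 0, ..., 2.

We work with the vertex ordering a < b < c < d < e < f < g. The simplices of K, each written with vertices in increasing order, are:

  0-simplices (7): a, b, c, d, e, f, g
  1-simplices (18): ab, ac, ad, ae, af, bc, bd, be, bf, bg, cd, ce, cf, cg, de, df, eg, fg
  2-simplices (12): abc, abe, acf, ade, adf, bcd, bdf, beg, bfg, cde, ceg, cfg

giving chain groups C_0 ≅ Z^7, C_1 ≅ Z^18, C_2 ≅ Z^12.

∂_1: C_1 → C_0 sends each edge [p,q] (with p < q) to q − p.
This gives a 7×18 integer matrix of rank 6; reducing to Smith normal form yields diagonal entries (1,1,1,1,1,1).

Boundary ∂_2: C_2 → C_1 acts by ∂[p,q,r] = [q,r] − [p,r] + [p,q]. For instance
  ∂ceg = eg − cg + ce,
  ∂cfg = fg − cg + cf.
The 18×12 boundary matrix has rank 12 and Smith normal form diag(1,1,1,1,1,1,1,1,1,1,1,2).

Reading off H_k = ker ∂_k / im ∂_{k+1}:

  H_0: rank C_0 − rank ∂_1 = 7 − 6 = 1, and the invariant factors of ∂_1 are all 1, so H_0 = Z.
  H_1: rank ker ∂_1 − rank ∂_2 = (18 − 6) − 12 = 0, and ∂_2 has invariant factor 2 > 1, so H_1 = Z/2.
  H_2: rank ker ∂_2 − rank ∂_3 = (12 − 12) − 0 = 0, and there is no ∂_3, so H_2 = 0.

As a check, the Euler characteristic is 7 − 18 + 12 = 1, which agrees with 1 − 0 + 0 = 1.

H_0 ≅ Z,  H_1 ≅ Z/2,  H_2 = 0.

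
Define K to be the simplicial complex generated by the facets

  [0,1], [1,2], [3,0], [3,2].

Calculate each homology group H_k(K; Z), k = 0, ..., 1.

H_0 = Z,  H_1 = Z.

K has 4 vertices, 4 edges.
rank ∂_0 = 0, rank ∂_1 = 3 ⇒ b_0 = 4 − 0 − 3 = 1; all invariant factors of ∂_1 are 1 so no torsion. So H_0 = Z.
rank ∂_1 = 3, rank ∂_2 = 0 ⇒ b_1 = 4 − 3 − 0 = 1. So H_1 = Z.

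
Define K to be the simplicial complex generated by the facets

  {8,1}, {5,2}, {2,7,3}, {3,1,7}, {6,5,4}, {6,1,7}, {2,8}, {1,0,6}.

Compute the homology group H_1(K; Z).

We work with the vertex ordering 0 < 1 < 2 < 3 < 4 < 5 < 6 < 7 < 8. The simplices of K, each written with vertices in increasing order, are:

  0-simplices (9): [0], [1], [2], [3], [4], [5], [6], [7], [8]
  1-simplices (15): [0,1], [0,6], [1,3], [1,6], [1,7], [1,8], [2,3], [2,5], [2,7], [2,8], [3,7], [4,5], [4,6], [5,6], [6,7]
  2-simplices (5): [0,1,6], [1,3,7], [1,6,7], [2,3,7], [4,5,6]

so the chain groups are C_0 ≅ Z^9, C_1 ≅ Z^15, C_2 ≅ Z^5.

The boundary map ∂_1: C_1 → C_0 sends each edge [p,q] (with p < q) to q − p.
This gives a 9×15 integer matrix of rank 8; reducing to Smith normal form yields diagonal entries (1,1,1,1,1,1,1,1).

The boundary map ∂_2: C_2 → C_1 sends each 2-simplex [p,q,r] to [q,r] − [p,r] + [p,q]. For instance
  ∂[2,3,7] = [3,7] − [2,7] + [2,3],
  ∂[1,6,7] = [6,7] − [1,7] + [1,6].
This gives a 15×5 integer matrix of rank 5; reducing to Smith normal form yields diagonal entries (1,1,1,1,1).

Now H_k = ker ∂_k / im ∂_{k+1}, so:

  H_1: rank ker ∂_1 − rank ∂_2 = (15 − 8) − 5 = 2, and the invariant factors of ∂_2 are all 1, so H_1 = Z^2.

H_1 ≅ Z^2.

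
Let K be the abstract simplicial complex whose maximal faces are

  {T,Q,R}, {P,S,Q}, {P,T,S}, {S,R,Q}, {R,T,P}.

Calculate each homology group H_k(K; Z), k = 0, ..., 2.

H_0 ≅ Z,  H_1 ≅ Z,  H_2 = 0.

Take the total order P < Q < R < S < T on the vertex set. Then K (dimension 2) consists of the simplices:

  0-simplices (5): P, Q, R, S, T
  1-simplices (10): PQ, PR, PS, PT, QR, QS, QT, RS, RT, ST
  2-simplices (5): PQS, PRT, PST, QRS, QRT

giving chain groups C_0 ≅ Z^5, C_1 ≅ Z^10, C_2 ≅ Z^5.

Boundary ∂_1: C_1 → C_0 is given by ∂[p,q] = [q] − [p]. For instance
  ∂RT = T − R.
The 5×10 boundary matrix has rank 4 and Smith normal form diag(1,1,1,1).

Boundary ∂_2: C_2 → C_1 sends each 2-simplex [p,q,r] to [q,r] − [p,r] + [p,q]. For instance
  ∂QRS = RS − QS + QR,
  ∂QRT = RT − QT + QR.
As a 10×5 matrix over Z this has rank 5, with invariant factors (1,1,1,1,1).

Now H_k = ker ∂_k / im ∂_{k+1}, so:

  H_0: rank C_0 − rank ∂_1 = 5 − 4 = 1, and the invariant factors of ∂_1 are all 1, so H_0 ≅ Z.
  H_1: rank ker ∂_1 − rank ∂_2 = (10 − 4) − 5 = 1, and the invariant factors of ∂_2 are all 1, so H_1 ≅ Z.
  H_2: rank ker ∂_2 − rank ∂_3 = (5 − 5) − 0 = 0, and there is no ∂_3, so H_2 ≅ 0.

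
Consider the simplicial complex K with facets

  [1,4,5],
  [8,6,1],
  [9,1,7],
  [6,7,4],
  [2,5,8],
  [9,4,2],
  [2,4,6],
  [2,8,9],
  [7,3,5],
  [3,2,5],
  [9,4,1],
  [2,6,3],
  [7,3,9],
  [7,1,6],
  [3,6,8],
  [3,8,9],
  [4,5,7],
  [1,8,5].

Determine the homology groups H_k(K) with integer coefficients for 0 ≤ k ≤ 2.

We work with the vertex ordering 1 < 2 < 3 < 4 < 5 < 6 < 7 < 8 < 9. The simplices of K, each written with vertices in increasing order, are:

  0-simplices (9): [1], [2], [3], [4], [5], [6], [7], [8], [9]
  1-simplices (27): (27 of them)
  2-simplices (18): [1,4,5], [1,4,9], [1,5,8], [1,6,7], [1,6,8], [1,7,9], [2,3,5], [2,3,6], [2,4,6], [2,4,9], [2,5,8], [2,8,9], [3,5,7], [3,6,8], [3,7,9], [3,8,9], [4,5,7], [4,6,7]

Hence C_0 ≅ Z^9, C_1 ≅ Z^27, C_2 ≅ Z^18.

The boundary map ∂_1: C_1 → C_0 sends each edge [p,q] (with p < q) to q − p. For instance
  ∂[5,7] = [7] − [5].
The resulting 9×27 matrix has rank 8, and its Smith normal form has invariant factors (1,1,1,1,1,1,1,1).

The boundary map ∂_2: C_2 → C_1 maps a triangle to the signed sum of its edges. For instance
  ∂[2,3,5] = [3,5] − [2,5] + [2,3],
  ∂[2,8,9] = [8,9] − [2,9] + [2,8].
The 27×18 boundary matrix has rank 18 and Smith normal form diag(1,1,1,1,1,1,1,1,1,1,1,1,1,1,1,1,1,2).

Now H_k = ker ∂_k / im ∂_{k+1}, so:

  H_0: rank C_0 − rank ∂_1 = 9 − 8 = 1, and the invariant factors of ∂_1 are all 1, so H_0 = Z.
  H_1: rank ker ∂_1 − rank ∂_2 = (27 − 8) − 18 = 1, and ∂_2 has invariant factor 2 > 1, so H_1 = Z ⊕ Z/2Z.
  H_2: rank ker ∂_2 − rank ∂_3 = (18 − 18) − 0 = 0, and there is no ∂_3, so H_2 = 0.

As a check, the Euler characteristic is 9 − 27 + 18 = 0, which agrees with 1 − 1 + 0 = 0.
(K is a triangulation of the Klein bottle.)

H_0 = Z,  H_1 = Z ⊕ Z/2Z,  H_2 = 0.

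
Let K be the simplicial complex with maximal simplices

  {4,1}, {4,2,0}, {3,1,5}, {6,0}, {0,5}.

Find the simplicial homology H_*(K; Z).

H_0 ≅ Z,  H_1 ≅ Z,  H_2 = 0.

Order the vertices as 0 < 1 < 2 < 3 < 4 < 5 < 6. Listing each simplex with vertices in this order, K has dimension 2 with simplices:

  0-simplices (7): [0], [1], [2], [3], [4], [5], [6]
  1-simplices (9): [0,2], [0,4], [0,5], [0,6], [1,3], [1,4], [1,5], [2,4], [3,5]
  2-simplices (2): [0,2,4], [1,3,5]

so the chain groups are C_0 ≅ Z^7, C_1 ≅ Z^9, C_2 ≅ Z^2.

Boundary ∂_1: C_1 → C_0 is given by ∂[p,q] = [q] − [p]. For instance
  ∂[3,5] = [5] − [3].
As a 7×9 matrix over Z this has rank 6, with invariant factors (1,1,1,1,1,1).

The boundary map ∂_2: C_2 → C_1 acts by ∂[p,q,r] = [q,r] − [p,r] + [p,q]. For instance
  ∂[0,2,4] = [2,4] − [0,4] + [0,2],
  ∂[1,3,5] = [3,5] − [1,5] + [1,3].
This gives a 9×2 integer matrix of rank 2; reducing to Smith normal form yields diagonal entries (1,1).

Computing H_k = (kernel of ∂_k) / (image of ∂_{k+1}):

  H_0: rank C_0 − rank ∂_1 = 7 − 6 = 1, and the invariant factors of ∂_1 are all 1, so H_0 ≅ Z.
  H_1: rank ker ∂_1 − rank ∂_2 = (9 − 6) − 2 = 1, and the invariant factors of ∂_2 are all 1, so H_1 ≅ Z.
  H_2: rank ker ∂_2 − rank ∂_3 = (2 − 2) − 0 = 0, and there is no ∂_3, so H_2 ≅ 0.

As a check, the Euler characteristic is 7 − 9 + 2 = 0, which agrees with 1 − 1 + 0 = 0.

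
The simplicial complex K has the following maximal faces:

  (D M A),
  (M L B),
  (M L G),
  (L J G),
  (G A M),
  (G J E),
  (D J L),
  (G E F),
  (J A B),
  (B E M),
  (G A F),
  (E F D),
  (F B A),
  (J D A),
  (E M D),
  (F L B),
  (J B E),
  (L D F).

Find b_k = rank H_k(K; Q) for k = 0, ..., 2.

Fix the vertex order A < B < D < E < F < G < J < L < M and write every simplex with vertices in increasing order. Then dim K = 2 and the simplices of K are:

  0-simplices (9): A, B, D, E, F, G, J, L, M
  1-simplices (27): AB, AD, AF, AG, AJ, AM, BE, BF, BJ, BL, BM, DE, DF, DJ, DL, DM, EF, EG, EJ, EM, FG, FL, GJ, GL, GM, JL, LM
  2-simplices (18): ABF, ABJ, ADJ, ADM, AFG, AGM, BEJ, BEM, BFL, BLM, DEF, DEM, DFL, DJL, EFG, EGJ, GJL, GLM

giving chain groups C_0 ≅ Z^9, C_1 ≅ Z^27, C_2 ≅ Z^18.

∂_1: C_1 → C_0 is given by ∂[p,q] = [q] − [p]. For instance
  ∂FL = L − F.
This gives a 9×27 integer matrix of rank 8; reducing to Smith normal form yields diagonal entries (1,1,1,1,1,1,1,1).

∂_2: C_2 → C_1 sends each 2-simplex [p,q,r] to [q,r] − [p,r] + [p,q]. For instance
  ∂BLM = LM − BM + BL,
  ∂GJL = JL − GL + GJ.
The 27×18 boundary matrix has rank 17 and Smith normal form diag(1,1,1,1,1,1,1,1,1,1,1,1,1,1,1,1,1).

Reading off H_k = ker ∂_k / im ∂_{k+1}:

  H_0: rank C_0 − rank ∂_1 = 9 − 8 = 1, and the invariant factors of ∂_1 are all 1, so H_0 = Z.
  H_1: rank ker ∂_1 − rank ∂_2 = (27 − 8) − 17 = 2, and the invariant factors of ∂_2 are all 1, so H_1 = Z^2.
  H_2: rank ker ∂_2 − rank ∂_3 = (18 − 17) − 0 = 1, and there is no ∂_3, so H_2 = Z.

Hence the Betti numbers are b_0 = 1, b_1 = 2, b_2 = 1.

b_0 = 1, b_1 = 2, b_2 = 1.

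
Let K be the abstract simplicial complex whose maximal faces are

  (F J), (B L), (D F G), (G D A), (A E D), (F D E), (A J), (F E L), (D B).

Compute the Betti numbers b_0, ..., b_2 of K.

We work with the vertex ordering A < B < D < E < F < G < J < L. The simplices of K, each written with vertices in increasing order, are:

  0-simplices (8): A, B, D, E, F, G, J, L
  1-simplices (14): AD, AE, AG, AJ, BD, BL, DE, DF, DG, EF, EL, FG, FJ, FL
  2-simplices (5): ADE, ADG, DEF, DFG, EFL

so the chain groups are C_0 ≅ Z^8, C_1 ≅ Z^14, C_2 ≅ Z^5.

The boundary map ∂_1: C_1 → C_0 maps an edge to its endpoints' difference, ∂[p,q] = q − p. For instance
  ∂BL = L − B.
As a 8×14 matrix over Z this has rank 7, with invariant factors (1,1,1,1,1,1,1).

∂_2: C_2 → C_1 maps a triangle to the signed sum of its edges. For instance
  ∂ADG = DG − AG + AD,
  ∂ADE = DE − AE + AD.
The 14×5 boundary matrix has rank 5 and Smith normal form diag(1,1,1,1,1).

Reading off H_k = ker ∂_k / im ∂_{k+1}:

  H_0: rank C_0 − rank ∂_1 = 8 − 7 = 1, and the invariant factors of ∂_1 are all 1, so H_0 ≅ Z.
  H_1: rank ker ∂_1 − rank ∂_2 = (14 − 7) − 5 = 2, and the invariant factors of ∂_2 are all 1, so H_1 ≅ Z^2.
  H_2: rank ker ∂_2 − rank ∂_3 = (5 − 5) − 0 = 0, and there is no ∂_3, so H_2 ≅ 0.

Hence the Betti numbers are b_0 = 1, b_1 = 2, b_2 = 0.

b_0 = 1, b_1 = 2, b_2 = 0.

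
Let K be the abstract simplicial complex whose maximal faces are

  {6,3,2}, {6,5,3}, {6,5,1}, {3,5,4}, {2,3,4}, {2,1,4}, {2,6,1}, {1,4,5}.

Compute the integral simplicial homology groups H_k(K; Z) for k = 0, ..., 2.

H_0 = Z,  H_1 = 0,  H_2 = Z.

Take the total order 1 < 2 < 3 < 4 < 5 < 6 on the vertex set. Then K (dimension 2) consists of the simplices:

  0-simplices (6): [1], [2], [3], [4], [5], [6]
  1-simplices (12): [1,2], [1,4], [1,5], [1,6], [2,3], [2,4], [2,6], [3,4], [3,5], [3,6], [4,5], [5,6]
  2-simplices (8): [1,2,4], [1,2,6], [1,4,5], [1,5,6], [2,3,4], [2,3,6], [3,4,5], [3,5,6]

Hence C_0 ≅ Z^6, C_1 ≅ Z^12, C_2 ≅ Z^8.

Boundary ∂_1: C_1 → C_0 maps an edge to its endpoints' difference, ∂[p,q] = q − p. For instance
  ∂[3,5] = [5] − [3].
The resulting 6×12 matrix has rank 5, and its Smith normal form has invariant factors (1,1,1,1,1).

The boundary map ∂_2: C_2 → C_1 acts by ∂[p,q,r] = [q,r] − [p,r] + [p,q]. For instance
  ∂[3,4,5] = [4,5] − [3,5] + [3,4],
  ∂[3,5,6] = [5,6] − [3,6] + [3,5].
This gives a 12×8 integer matrix of rank 7; reducing to Smith normal form yields diagonal entries (1,1,1,1,1,1,1).

Now H_k = ker ∂_k / im ∂_{k+1}, so:

  H_0: rank C_0 − rank ∂_1 = 6 − 5 = 1, and the invariant factors of ∂_1 are all 1, so H_0 = Z.
  H_1: rank ker ∂_1 − rank ∂_2 = (12 − 5) − 7 = 0, and the invariant factors of ∂_2 are all 1, so H_1 = 0.
  H_2: rank ker ∂_2 − rank ∂_3 = (8 − 7) − 0 = 1, and there is no ∂_3, so H_2 = Z.

As a check, the Euler characteristic is 6 − 12 + 8 = 2, which agrees with 1 − 0 + 1 = 2.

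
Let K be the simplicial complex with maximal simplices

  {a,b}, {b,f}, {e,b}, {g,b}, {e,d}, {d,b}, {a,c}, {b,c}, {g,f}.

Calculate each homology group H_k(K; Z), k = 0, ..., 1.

Fix the vertex order a < b < c < d < e < f < g and write every simplex with vertices in increasing order. Then dim K = 1 and the simplices of K are:

  0-simplices (7): a, b, c, d, e, f, g
  1-simplices (9): ab, ac, bc, bd, be, bf, bg, de, fg

giving chain groups C_0 ≅ Z^7, C_1 ≅ Z^9.

Boundary ∂_1: C_1 → C_0 is given by ∂[p,q] = [q] − [p]. For instance
  ∂fg = g − f.
As a 7×9 matrix over Z this has rank 6, with invariant factors (1,1,1,1,1,1).

From H_k ≅ ker(∂_k) / im(∂_{k+1}) we obtain:

  H_0: rank C_0 − rank ∂_1 = 7 − 6 = 1, and the invariant factors of ∂_1 are all 1, so H_0 = Z.
  H_1: rank ker ∂_1 − rank ∂_2 = (9 − 6) − 0 = 3, and there is no ∂_2, so H_1 = Z^3.

As a check, the Euler characteristic is 7 − 9 = -2, which agrees with 1 − 3 = -2.
(K is a triangulation of a wedge of 3 circles.)

H_0 ≅ Z,  H_1 ≅ Z^3.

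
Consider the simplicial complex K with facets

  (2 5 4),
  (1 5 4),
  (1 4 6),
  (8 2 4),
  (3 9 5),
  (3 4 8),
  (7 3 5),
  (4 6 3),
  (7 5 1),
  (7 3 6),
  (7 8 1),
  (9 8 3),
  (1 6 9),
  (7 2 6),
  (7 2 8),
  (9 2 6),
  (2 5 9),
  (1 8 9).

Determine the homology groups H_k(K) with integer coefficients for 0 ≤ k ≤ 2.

Order the vertices as 1 < 2 < 3 < 4 < 5 < 6 < 7 < 8 < 9. Listing each simplex with vertices in this order, K has dimension 2 with simplices:

  0-simplices (9): [1], [2], [3], [4], [5], [6], [7], [8], [9]
  1-simplices (27): (27 of them)
  2-simplices (18): [1,4,5], [1,4,6], [1,5,7], [1,6,9], [1,7,8], [1,8,9], [2,4,5], [2,4,8], [2,5,9], [2,6,7], [2,6,9], [2,7,8], [3,4,6], [3,4,8], [3,5,7], [3,5,9], [3,6,7], [3,8,9]

giving chain groups C_0 ≅ Z^9, C_1 ≅ Z^27, C_2 ≅ Z^18.

∂_1: C_1 → C_0 is given by ∂[p,q] = [q] − [p]. For instance
  ∂[4,5] = [5] − [4].
As a 9×27 matrix over Z this has rank 8, with invariant factors (1,1,1,1,1,1,1,1).

Boundary ∂_2: C_2 → C_1 maps a triangle to the signed sum of its edges. For instance
  ∂[2,7,8] = [7,8] − [2,8] + [2,7],
  ∂[2,5,9] = [5,9] − [2,9] + [2,5].
This gives a 27×18 integer matrix of rank 17; reducing to Smith normal form yields diagonal entries (1,1,1,1,1,1,1,1,1,1,1,1,1,1,1,1,1).

Reading off H_k = ker ∂_k / im ∂_{k+1}:

  H_0: rank C_0 − rank ∂_1 = 9 − 8 = 1, and the invariant factors of ∂_1 are all 1, so H_0 = Z.
  H_1: rank ker ∂_1 − rank ∂_2 = (27 − 8) − 17 = 2, and the invariant factors of ∂_2 are all 1, so H_1 = Z^2.
  H_2: rank ker ∂_2 − rank ∂_3 = (18 − 17) − 0 = 1, and there is no ∂_3, so H_2 = Z.

As a check, the Euler characteristic is 9 − 27 + 18 = 0, which agrees with 1 − 2 + 1 = 0.
(K is a triangulation of the torus T^2.)

H_0 = Z,  H_1 = Z^2,  H_2 = Z.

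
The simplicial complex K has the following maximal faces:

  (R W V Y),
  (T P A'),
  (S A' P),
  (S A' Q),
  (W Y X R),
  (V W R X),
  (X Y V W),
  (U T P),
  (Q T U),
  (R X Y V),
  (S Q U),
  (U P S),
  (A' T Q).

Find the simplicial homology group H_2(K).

Take the total order P < Q < R < S < T < U < V < W < X < Y < A' on the vertex set. Then K (dimension 3) consists of the simplices:

  0-simplices (11): [P], [Q], [R], [S], [T], [U], [V], [W], [X], [Y], [A']
  1-simplices (22): [P,S], [P,T], [P,U], [P,A'], [Q,S], [Q,T], [Q,U], [Q,A'], [R,V], [R,W], [R,X], [R,Y], [S,U], [S,A'], [T,U], [T,A'], [V,W], [V,X], [V,Y], [W,X], [W,Y], [X,Y]
  2-simplices (18): (18 of them)
  3-simplices (5): [R,V,W,X], [R,V,W,Y], [R,V,X,Y], [R,W,X,Y], [V,W,X,Y]

Hence C_0 ≅ Z^11, C_1 ≅ Z^22, C_2 ≅ Z^18, C_3 ≅ Z^5.

Boundary ∂_1: C_1 → C_0 sends each edge [p,q] (with p < q) to q − p.
The 11×22 boundary matrix has rank 9 and Smith normal form diag(1,1,1,1,1,1,1,1,1).

∂_2: C_2 → C_1 sends each 2-simplex [p,q,r] to [q,r] − [p,r] + [p,q]. For instance
  ∂[W,X,Y] = [X,Y] − [W,Y] + [W,X],
  ∂[Q,S,U] = [S,U] − [Q,U] + [Q,S].
This gives a 22×18 integer matrix of rank 13; reducing to Smith normal form yields diagonal entries (1,1,1,1,1,1,1,1,1,1,1,1,1).

The boundary map ∂_3: C_3 → C_2 sends each 3-simplex σ to the alternating sum Σ_i (−1)^i (σ with its i-th vertex removed). For instance
  ∂[R,V,W,Y] = [V,W,Y] − [R,W,Y] + [R,V,Y] − [R,V,W],
  ∂[R,W,X,Y] = [W,X,Y] − [R,X,Y] + [R,W,Y] − [R,W,X].
The resulting 18×5 matrix has rank 4, and its Smith normal form has invariant factors (1,1,1,1).

Now H_k = ker ∂_k / im ∂_{k+1}, so:

  H_2: rank ker ∂_2 − rank ∂_3 = (18 − 13) − 4 = 1, and the invariant factors of ∂_3 are all 1, so H_2 ≅ Z.

H_2 = Z.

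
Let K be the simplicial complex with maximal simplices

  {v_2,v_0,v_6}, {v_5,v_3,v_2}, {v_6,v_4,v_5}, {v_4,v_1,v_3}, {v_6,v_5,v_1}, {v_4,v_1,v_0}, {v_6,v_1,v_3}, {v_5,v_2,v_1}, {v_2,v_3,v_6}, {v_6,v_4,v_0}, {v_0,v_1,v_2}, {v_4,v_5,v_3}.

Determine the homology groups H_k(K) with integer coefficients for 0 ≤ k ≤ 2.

K has 7 vertices, 18 edges, 12 triangles.
rank ∂_0 = 0, rank ∂_1 = 6 ⇒ b_0 = 7 − 0 − 6 = 1; all invariant factors of ∂_1 are 1 so no torsion. So H_0 ≅ Z.
rank ∂_1 = 6, rank ∂_2 = 12 ⇒ b_1 = 18 − 6 − 12 = 0; ∂_2 has invariant factor(s) [2] giving torsion. So H_1 ≅ Z/2.
rank ∂_2 = 12, rank ∂_3 = 0 ⇒ b_2 = 12 − 12 − 0 = 0. So H_2 ≅ 0.

H_0 ≅ Z,  H_1 ≅ Z/2,  H_2 = 0.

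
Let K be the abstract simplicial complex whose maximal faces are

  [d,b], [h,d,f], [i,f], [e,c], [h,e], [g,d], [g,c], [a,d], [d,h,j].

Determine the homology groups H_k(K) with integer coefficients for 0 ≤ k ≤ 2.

H_0 ≅ Z,  H_1 ≅ Z,  H_2 = 0.

We work with the vertex ordering a < b < c < d < e < f < g < h < i < j. The simplices of K, each written with vertices in increasing order, are:

  0-simplices (10): a, b, c, d, e, f, g, h, i, j
  1-simplices (12): ad, bd, ce, cg, df, dg, dh, dj, eh, fh, fi, hj
  2-simplices (2): dfh, dhj

giving chain groups C_0 ≅ Z^10, C_1 ≅ Z^12, C_2 ≅ Z^2.

The boundary map ∂_1: C_1 → C_0 is given by ∂[p,q] = [q] − [p]. For instance
  ∂df = f − d.
The resulting 10×12 matrix has rank 9, and its Smith normal form has invariant factors (1,1,1,1,1,1,1,1,1).

∂_2: C_2 → C_1 maps a triangle to the signed sum of its edges. For instance
  ∂dhj = hj − dj + dh,
  ∂dfh = fh − dh + df.
The 12×2 boundary matrix has rank 2 and Smith normal form diag(1,1).

Now H_k = ker ∂_k / im ∂_{k+1}, so:

  H_0: rank C_0 − rank ∂_1 = 10 − 9 = 1, and the invariant factors of ∂_1 are all 1, so H_0 = Z.
  H_1: rank ker ∂_1 − rank ∂_2 = (12 − 9) − 2 = 1, and the invariant factors of ∂_2 are all 1, so H_1 = Z.
  H_2: rank ker ∂_2 − rank ∂_3 = (2 − 2) − 0 = 0, and there is no ∂_3, so H_2 = 0.

As a check, the Euler characteristic is 10 − 12 + 2 = 0, which agrees with 1 − 1 + 0 = 0.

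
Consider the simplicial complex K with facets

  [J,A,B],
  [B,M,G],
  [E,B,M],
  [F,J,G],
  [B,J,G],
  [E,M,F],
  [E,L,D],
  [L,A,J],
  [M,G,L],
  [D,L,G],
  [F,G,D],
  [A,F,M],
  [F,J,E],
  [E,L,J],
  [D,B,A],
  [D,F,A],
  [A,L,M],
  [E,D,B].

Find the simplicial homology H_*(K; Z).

H_0 ≅ Z,  H_1 ≅ Z^2,  H_2 ≅ Z.

We work with the vertex ordering A < B < D < E < F < G < J < L < M. The simplices of K, each written with vertices in increasing order, are:

  0-simplices (9): A, B, D, E, F, G, J, L, M
  1-simplices (27): AB, AD, AF, AJ, AL, AM, BD, BE, BG, BJ, BM, DE, DF, DG, DL, EF, EJ, EL, EM, FG, FJ, FM, GJ, GL, GM, JL, LM
  2-simplices (18): ABD, ABJ, ADF, AFM, AJL, ALM, BDE, BEM, BGJ, BGM, DEL, DFG, DGL, EFJ, EFM, EJL, FGJ, GLM

so the chain groups are C_0 ≅ Z^9, C_1 ≅ Z^27, C_2 ≅ Z^18.

∂_1: C_1 → C_0 maps an edge to its endpoints' difference, ∂[p,q] = q − p. For instance
  ∂BD = D − B.
The resulting 9×27 matrix has rank 8, and its Smith normal form has invariant factors (1,1,1,1,1,1,1,1).

Boundary ∂_2: C_2 → C_1 sends each 2-simplex [p,q,r] to [q,r] − [p,r] + [p,q]. For instance
  ∂FGJ = GJ − FJ + FG,
  ∂BEM = EM − BM + BE.
This gives a 27×18 integer matrix of rank 17; reducing to Smith normal form yields diagonal entries (1,1,1,1,1,1,1,1,1,1,1,1,1,1,1,1,1).

Reading off H_k = ker ∂_k / im ∂_{k+1}:

  H_0: rank C_0 − rank ∂_1 = 9 − 8 = 1, and the invariant factors of ∂_1 are all 1, so H_0 ≅ Z.
  H_1: rank ker ∂_1 − rank ∂_2 = (27 − 8) − 17 = 2, and the invariant factors of ∂_2 are all 1, so H_1 ≅ Z^2.
  H_2: rank ker ∂_2 − rank ∂_3 = (18 − 17) − 0 = 1, and there is no ∂_3, so H_2 ≅ Z.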